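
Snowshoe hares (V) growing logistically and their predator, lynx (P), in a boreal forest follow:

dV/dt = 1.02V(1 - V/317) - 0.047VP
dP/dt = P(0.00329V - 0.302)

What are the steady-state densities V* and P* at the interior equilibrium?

From dP/dt = 0 with P > 0: 0.00329V* = 0.302, so V* = 91.8.
Substitute into dV/dt = 0: 1.02(1 - 91.8/317) = 0.047P*.
The bracket is 0.71, giving P* = 0.725/0.047 = 15.4.

V* ≈ 91.8, P* ≈ 15.4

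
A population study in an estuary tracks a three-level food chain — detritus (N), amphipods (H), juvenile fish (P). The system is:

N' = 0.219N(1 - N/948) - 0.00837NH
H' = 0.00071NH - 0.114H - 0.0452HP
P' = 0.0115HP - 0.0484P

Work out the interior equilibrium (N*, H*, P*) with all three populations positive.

N* ≈ 796, H* ≈ 4.21, P* ≈ 9.97

From dP/dt = 0: 0.0115H* = 0.0484, so H* = 4.21.
From dN/dt = 0: 0.219(1 - N*/948) = 0.00837·4.21, giving N* = 948·(1 - 0.161) = 796.
From dH/dt = 0: 0.00071·796 - 0.114 = 0.0452P*, so P* = 0.451/0.0452 = 9.97.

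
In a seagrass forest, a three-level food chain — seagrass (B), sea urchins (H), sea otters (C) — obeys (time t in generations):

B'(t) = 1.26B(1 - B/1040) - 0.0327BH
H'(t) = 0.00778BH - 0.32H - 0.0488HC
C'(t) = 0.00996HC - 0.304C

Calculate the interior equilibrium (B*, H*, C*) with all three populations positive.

From dC/dt = 0: 0.00996H* = 0.304, so H* = 30.5.
From dB/dt = 0: 1.26(1 - B*/1040) = 0.0327·30.5, giving B* = 1040·(1 - 0.792) = 216.
From dH/dt = 0: 0.00778·216 - 0.32 = 0.0488C*, so C* = 1.36/0.0488 = 27.9.

B* ≈ 216, H* ≈ 30.5, C* ≈ 27.9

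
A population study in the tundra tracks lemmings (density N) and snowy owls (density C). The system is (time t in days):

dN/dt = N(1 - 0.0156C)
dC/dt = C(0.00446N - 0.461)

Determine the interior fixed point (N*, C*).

Set dC/dt = 0 with C > 0: 0.00446N - 0.461 = 0, so N* = 0.461/0.00446 = 103.
Set dN/dt = 0 with N > 0: 1 - 0.0156C = 0, so C* = 1/0.0156 = 64.1.

N* ≈ 103, C* ≈ 64.1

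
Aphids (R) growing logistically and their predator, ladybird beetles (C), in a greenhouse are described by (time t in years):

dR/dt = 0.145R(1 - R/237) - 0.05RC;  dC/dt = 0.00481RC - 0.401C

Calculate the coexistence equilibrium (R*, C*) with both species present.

From dC/dt = 0 with C > 0: 0.00481R* = 0.401, so R* = 83.4.
Substitute into dR/dt = 0: 0.145(1 - 83.4/237) = 0.05C*.
The bracket is 0.648, giving C* = 0.094/0.05 = 1.88.

R* ≈ 83.4, C* ≈ 1.88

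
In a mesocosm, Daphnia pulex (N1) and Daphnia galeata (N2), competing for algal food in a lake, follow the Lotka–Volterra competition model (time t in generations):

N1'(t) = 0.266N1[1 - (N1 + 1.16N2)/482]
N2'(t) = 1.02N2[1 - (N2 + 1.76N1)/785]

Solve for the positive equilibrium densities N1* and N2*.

N1* ≈ 411, N2* ≈ 60.8

Setting both brackets to zero gives the nullclines N1 + 1.16N2 = 482 and 1.76N1 + N2 = 785.
Substituting N2 = 785 - 1.76N1 into the first: N1(1 - 1.16·1.76) = 482 - 1.16·785.
So N1* = -429/-1.04 = 411, and then N2* = 785 - 1.76·411 = 60.8.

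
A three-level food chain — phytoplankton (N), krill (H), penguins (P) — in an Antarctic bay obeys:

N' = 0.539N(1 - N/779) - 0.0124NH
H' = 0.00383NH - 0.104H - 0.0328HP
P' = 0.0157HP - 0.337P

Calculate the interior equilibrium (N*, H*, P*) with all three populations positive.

N* ≈ 394, H* ≈ 21.5, P* ≈ 42.9

From dP/dt = 0: 0.0157H* = 0.337, so H* = 21.5.
From dN/dt = 0: 0.539(1 - N*/779) = 0.0124·21.5, giving N* = 779·(1 - 0.494) = 394.
From dH/dt = 0: 0.00383·394 - 0.104 = 0.0328P*, so P* = 1.41/0.0328 = 42.9.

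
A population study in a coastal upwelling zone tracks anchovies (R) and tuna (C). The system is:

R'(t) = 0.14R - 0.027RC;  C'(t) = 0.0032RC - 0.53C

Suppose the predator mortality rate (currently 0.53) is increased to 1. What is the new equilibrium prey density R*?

R* ≈ 312

At the interior fixed point, setting dC/dt = 0 with C > 0 fixes R* = (predator death rate)/(RC coefficient) — independent of the other coefficients.
With the change, R* = 1/0.0032 = 312; it rises from 166.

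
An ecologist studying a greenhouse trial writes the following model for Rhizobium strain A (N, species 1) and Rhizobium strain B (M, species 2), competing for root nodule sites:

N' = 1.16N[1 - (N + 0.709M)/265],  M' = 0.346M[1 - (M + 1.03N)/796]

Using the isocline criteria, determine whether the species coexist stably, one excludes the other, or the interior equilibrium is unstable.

species 2 excludes species 1

Compare the nullcline intercepts: K1/α12 = 265/0.709 = 374 < K2 = 796; K2/α21 = 796/1.03 = 773 > K1 = 265.
Since the inequalities point opposite ways, species 2 can invade but species 1 cannot.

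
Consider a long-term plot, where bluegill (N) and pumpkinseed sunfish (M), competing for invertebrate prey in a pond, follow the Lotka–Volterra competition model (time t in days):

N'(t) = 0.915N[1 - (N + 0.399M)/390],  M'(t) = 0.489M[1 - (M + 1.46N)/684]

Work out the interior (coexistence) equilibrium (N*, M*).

Setting both brackets to zero gives the nullclines N + 0.399M = 390 and 1.46N + M = 684.
Substituting M = 684 - 1.46N into the first: N(1 - 0.399·1.46) = 390 - 0.399·684.
So N* = 117/0.417 = 280, and then M* = 684 - 1.46·280 = 275.

N* ≈ 280, M* ≈ 275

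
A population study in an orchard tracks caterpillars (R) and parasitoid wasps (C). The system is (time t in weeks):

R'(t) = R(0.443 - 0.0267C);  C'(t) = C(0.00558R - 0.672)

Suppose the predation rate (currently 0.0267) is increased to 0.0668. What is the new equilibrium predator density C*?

At the interior fixed point, setting dR/dt = 0 with R > 0 fixes C* = (prey growth rate)/(RC coefficient) — independent of the other coefficients.
With the change, C* = 0.443/0.0668 = 6.63; it falls from 16.6.

C* ≈ 6.63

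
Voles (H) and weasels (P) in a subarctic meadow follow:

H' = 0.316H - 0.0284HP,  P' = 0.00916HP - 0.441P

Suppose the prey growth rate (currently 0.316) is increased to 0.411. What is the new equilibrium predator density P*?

At the interior fixed point, setting dH/dt = 0 with H > 0 fixes P* = (prey growth rate)/(HP coefficient) — independent of the other coefficients.
With the change, P* = 0.411/0.0284 = 14.5; it rises from 11.1.

P* ≈ 14.5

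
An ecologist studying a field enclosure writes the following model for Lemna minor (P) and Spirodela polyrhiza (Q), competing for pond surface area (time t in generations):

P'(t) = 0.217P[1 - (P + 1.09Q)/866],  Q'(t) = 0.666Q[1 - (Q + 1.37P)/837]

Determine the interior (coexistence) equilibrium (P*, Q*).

P* ≈ 93.9, Q* ≈ 708

Setting both brackets to zero gives the nullclines P + 1.09Q = 866 and 1.37P + Q = 837.
Substituting Q = 837 - 1.37P into the first: P(1 - 1.09·1.37) = 866 - 1.09·837.
So P* = -46.3/-0.493 = 93.9, and then Q* = 837 - 1.37·93.9 = 708.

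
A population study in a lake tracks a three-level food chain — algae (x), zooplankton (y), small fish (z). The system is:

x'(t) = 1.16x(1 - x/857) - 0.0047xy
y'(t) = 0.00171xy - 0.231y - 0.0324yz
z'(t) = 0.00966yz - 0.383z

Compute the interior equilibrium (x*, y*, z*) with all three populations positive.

From dz/dt = 0: 0.00966y* = 0.383, so y* = 39.6.
From dx/dt = 0: 1.16(1 - x*/857) = 0.0047·39.6, giving x* = 857·(1 - 0.161) = 719.
From dy/dt = 0: 0.00171·719 - 0.231 = 0.0324z*, so z* = 0.999/0.0324 = 30.8.

x* ≈ 719, y* ≈ 39.6, z* ≈ 30.8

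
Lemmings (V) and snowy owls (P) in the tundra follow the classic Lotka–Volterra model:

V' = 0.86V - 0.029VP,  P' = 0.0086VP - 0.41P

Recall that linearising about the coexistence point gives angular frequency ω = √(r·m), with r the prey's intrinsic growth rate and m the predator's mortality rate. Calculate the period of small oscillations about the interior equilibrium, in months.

T ≈ 10.6 months

Here r = 0.86 and m = 0.41, so r·m = 0.353.
ω = √0.353 = 0.594 per month, hence T = 2π/ω ≈ 10.6 months.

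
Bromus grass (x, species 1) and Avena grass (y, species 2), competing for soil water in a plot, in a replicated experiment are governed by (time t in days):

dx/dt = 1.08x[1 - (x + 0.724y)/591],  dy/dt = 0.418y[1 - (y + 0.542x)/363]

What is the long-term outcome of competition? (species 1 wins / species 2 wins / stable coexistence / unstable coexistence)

stable coexistence

Compare the nullcline intercepts: K1/α12 = 591/0.724 = 816 > K2 = 363; K2/α21 = 363/0.542 = 670 > K1 = 591.
Since both inequalities hold, each species can invade when rare, so the interior equilibrium is stable.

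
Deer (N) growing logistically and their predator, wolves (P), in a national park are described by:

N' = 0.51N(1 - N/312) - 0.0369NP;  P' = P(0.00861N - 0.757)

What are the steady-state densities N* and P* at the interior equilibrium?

N* ≈ 87.9, P* ≈ 9.93

From dP/dt = 0 with P > 0: 0.00861N* = 0.757, so N* = 87.9.
Substitute into dN/dt = 0: 0.51(1 - 87.9/312) = 0.0369P*.
The bracket is 0.718, giving P* = 0.366/0.0369 = 9.93.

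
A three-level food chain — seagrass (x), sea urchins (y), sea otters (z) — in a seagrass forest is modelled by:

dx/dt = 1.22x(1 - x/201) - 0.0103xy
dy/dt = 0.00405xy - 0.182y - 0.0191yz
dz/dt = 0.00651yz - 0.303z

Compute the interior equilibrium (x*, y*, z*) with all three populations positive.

From dz/dt = 0: 0.00651y* = 0.303, so y* = 46.5.
From dx/dt = 0: 1.22(1 - x*/201) = 0.0103·46.5, giving x* = 201·(1 - 0.393) = 122.
From dy/dt = 0: 0.00405·122 - 0.182 = 0.0191z*, so z* = 0.312/0.0191 = 16.3.

x* ≈ 122, y* ≈ 46.5, z* ≈ 16.3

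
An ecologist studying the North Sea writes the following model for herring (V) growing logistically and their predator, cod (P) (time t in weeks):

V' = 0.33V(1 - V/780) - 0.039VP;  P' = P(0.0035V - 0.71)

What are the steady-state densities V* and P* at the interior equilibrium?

V* ≈ 203, P* ≈ 6.26

From dP/dt = 0 with P > 0: 0.0035V* = 0.71, so V* = 203.
Substitute into dV/dt = 0: 0.33(1 - 203/780) = 0.039P*.
The bracket is 0.74, giving P* = 0.244/0.039 = 6.26.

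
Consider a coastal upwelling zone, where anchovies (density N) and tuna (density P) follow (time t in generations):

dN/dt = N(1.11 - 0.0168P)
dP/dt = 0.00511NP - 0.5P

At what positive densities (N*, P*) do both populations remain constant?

Set dP/dt = 0 with P > 0: 0.00511N - 0.5 = 0, so N* = 0.5/0.00511 = 97.8.
Set dN/dt = 0 with N > 0: 1.11 - 0.0168P = 0, so P* = 1.11/0.0168 = 66.1.

N* ≈ 97.8, P* ≈ 66.1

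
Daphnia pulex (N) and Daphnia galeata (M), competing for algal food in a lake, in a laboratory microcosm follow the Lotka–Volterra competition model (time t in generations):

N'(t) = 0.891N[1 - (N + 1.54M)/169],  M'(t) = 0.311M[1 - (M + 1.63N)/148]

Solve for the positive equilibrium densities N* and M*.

Setting both brackets to zero gives the nullclines N + 1.54M = 169 and 1.63N + M = 148.
Substituting M = 148 - 1.63N into the first: N(1 - 1.54·1.63) = 169 - 1.54·148.
So N* = -58.9/-1.51 = 39, and then M* = 148 - 1.63·39 = 84.4.

N* ≈ 39, M* ≈ 84.4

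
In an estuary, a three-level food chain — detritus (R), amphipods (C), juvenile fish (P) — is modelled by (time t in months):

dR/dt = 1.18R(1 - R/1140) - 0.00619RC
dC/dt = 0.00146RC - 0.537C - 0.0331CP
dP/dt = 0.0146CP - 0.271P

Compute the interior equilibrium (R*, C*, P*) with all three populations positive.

R* ≈ 1030, C* ≈ 18.6, P* ≈ 29.2

From dP/dt = 0: 0.0146C* = 0.271, so C* = 18.6.
From dR/dt = 0: 1.18(1 - R*/1140) = 0.00619·18.6, giving R* = 1140·(1 - 0.0974) = 1030.
From dC/dt = 0: 0.00146·1030 - 0.537 = 0.0331P*, so P* = 0.965/0.0331 = 29.2.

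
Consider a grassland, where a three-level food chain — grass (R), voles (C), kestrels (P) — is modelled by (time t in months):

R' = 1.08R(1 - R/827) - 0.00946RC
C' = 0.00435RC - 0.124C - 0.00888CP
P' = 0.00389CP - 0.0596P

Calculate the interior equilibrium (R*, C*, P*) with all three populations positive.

From dP/dt = 0: 0.00389C* = 0.0596, so C* = 15.3.
From dR/dt = 0: 1.08(1 - R*/827) = 0.00946·15.3, giving R* = 827·(1 - 0.134) = 716.
From dC/dt = 0: 0.00435·716 - 0.124 = 0.00888P*, so P* = 2.99/0.00888 = 337.

R* ≈ 716, C* ≈ 15.3, P* ≈ 337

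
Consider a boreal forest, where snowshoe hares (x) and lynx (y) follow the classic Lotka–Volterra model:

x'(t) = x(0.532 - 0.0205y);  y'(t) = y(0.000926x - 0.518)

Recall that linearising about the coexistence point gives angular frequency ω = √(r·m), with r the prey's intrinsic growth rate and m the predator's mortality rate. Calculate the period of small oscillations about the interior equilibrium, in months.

T ≈ 12 months

Here r = 0.532 and m = 0.518, so r·m = 0.276.
ω = √0.276 = 0.525 per month, hence T = 2π/ω ≈ 12 months.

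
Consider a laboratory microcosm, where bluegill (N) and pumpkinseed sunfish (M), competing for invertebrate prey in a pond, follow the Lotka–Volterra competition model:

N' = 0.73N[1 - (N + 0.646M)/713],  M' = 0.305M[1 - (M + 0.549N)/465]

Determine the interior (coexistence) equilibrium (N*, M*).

Setting both brackets to zero gives the nullclines N + 0.646M = 713 and 0.549N + M = 465.
Substituting M = 465 - 0.549N into the first: N(1 - 0.646·0.549) = 713 - 0.646·465.
So N* = 413/0.645 = 639, and then M* = 465 - 0.549·639 = 114.

N* ≈ 639, M* ≈ 114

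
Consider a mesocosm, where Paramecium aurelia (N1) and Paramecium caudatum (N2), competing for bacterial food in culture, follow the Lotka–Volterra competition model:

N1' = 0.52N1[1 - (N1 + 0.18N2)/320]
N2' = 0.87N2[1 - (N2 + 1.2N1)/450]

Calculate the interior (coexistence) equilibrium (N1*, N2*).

Setting both brackets to zero gives the nullclines N1 + 0.18N2 = 320 and 1.2N1 + N2 = 450.
Substituting N2 = 450 - 1.2N1 into the first: N1(1 - 0.18·1.2) = 320 - 0.18·450.
So N1* = 239/0.784 = 305, and then N2* = 450 - 1.2·305 = 84.2.

N1* ≈ 305, N2* ≈ 84.2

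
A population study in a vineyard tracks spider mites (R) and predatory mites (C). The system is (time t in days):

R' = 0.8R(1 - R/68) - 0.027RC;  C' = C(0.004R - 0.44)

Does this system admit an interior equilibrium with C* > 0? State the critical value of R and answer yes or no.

The predator equation gives dC/dt > 0 only when R > 0.44/0.004 = 110.
Without the predator, R → K = 68. Since 68 < 110, the predator cannot invade.

Threshold R = 110; K < 110, so no, the predator goes extinct.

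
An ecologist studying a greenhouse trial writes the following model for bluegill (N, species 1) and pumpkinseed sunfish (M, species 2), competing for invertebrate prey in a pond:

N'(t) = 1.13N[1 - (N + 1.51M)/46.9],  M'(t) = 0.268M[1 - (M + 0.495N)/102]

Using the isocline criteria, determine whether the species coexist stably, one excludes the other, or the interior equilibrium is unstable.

species 2 excludes species 1

Compare the nullcline intercepts: K1/α12 = 46.9/1.51 = 31.1 < K2 = 102; K2/α21 = 102/0.495 = 206 > K1 = 46.9.
Since the inequalities point opposite ways, species 2 can invade but species 1 cannot.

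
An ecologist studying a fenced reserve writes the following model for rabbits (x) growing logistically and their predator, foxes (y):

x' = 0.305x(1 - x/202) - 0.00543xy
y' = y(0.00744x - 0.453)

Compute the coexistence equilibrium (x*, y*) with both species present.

x* ≈ 60.9, y* ≈ 39.2

From dy/dt = 0 with y > 0: 0.00744x* = 0.453, so x* = 60.9.
Substitute into dx/dt = 0: 0.305(1 - 60.9/202) = 0.00543y*.
The bracket is 0.699, giving y* = 0.213/0.00543 = 39.2.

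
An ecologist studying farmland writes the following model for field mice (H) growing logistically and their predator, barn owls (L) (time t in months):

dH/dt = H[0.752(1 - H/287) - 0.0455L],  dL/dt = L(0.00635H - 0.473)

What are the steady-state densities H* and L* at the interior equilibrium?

From dL/dt = 0 with L > 0: 0.00635H* = 0.473, so H* = 74.5.
Substitute into dH/dt = 0: 0.752(1 - 74.5/287) = 0.0455L*.
The bracket is 0.74, giving L* = 0.557/0.0455 = 12.2.

H* ≈ 74.5, L* ≈ 12.2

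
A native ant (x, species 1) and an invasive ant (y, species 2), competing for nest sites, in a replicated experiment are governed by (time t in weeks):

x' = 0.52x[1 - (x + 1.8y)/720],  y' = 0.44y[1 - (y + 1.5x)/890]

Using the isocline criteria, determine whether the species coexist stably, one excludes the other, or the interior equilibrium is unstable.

unstable coexistence (outcome depends on initial conditions)

Compare the nullcline intercepts: K1/α12 = 720/1.8 = 400 < K2 = 890; K2/α21 = 890/1.5 = 593 < K1 = 720.
Since both are reversed, neither can invade when rare; the interior point is a saddle.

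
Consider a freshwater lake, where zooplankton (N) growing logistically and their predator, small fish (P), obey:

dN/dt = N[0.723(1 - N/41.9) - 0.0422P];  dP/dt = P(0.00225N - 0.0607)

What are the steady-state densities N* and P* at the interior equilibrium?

From dP/dt = 0 with P > 0: 0.00225N* = 0.0607, so N* = 27.
Substitute into dN/dt = 0: 0.723(1 - 27/41.9) = 0.0422P*.
The bracket is 0.356, giving P* = 0.257/0.0422 = 6.1.

N* ≈ 27, P* ≈ 6.1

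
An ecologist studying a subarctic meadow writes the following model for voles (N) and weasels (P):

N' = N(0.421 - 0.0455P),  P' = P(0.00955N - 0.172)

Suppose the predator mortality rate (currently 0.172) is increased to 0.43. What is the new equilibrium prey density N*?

N* ≈ 45

At the interior fixed point, setting dP/dt = 0 with P > 0 fixes N* = (predator death rate)/(NP coefficient) — independent of the other coefficients.
With the change, N* = 0.43/0.00955 = 45; it rises from 18.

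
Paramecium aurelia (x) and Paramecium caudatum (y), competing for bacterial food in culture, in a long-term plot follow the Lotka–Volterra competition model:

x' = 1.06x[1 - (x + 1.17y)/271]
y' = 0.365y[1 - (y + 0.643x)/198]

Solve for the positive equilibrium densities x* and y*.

x* ≈ 159, y* ≈ 95.9

Setting both brackets to zero gives the nullclines x + 1.17y = 271 and 0.643x + y = 198.
Substituting y = 198 - 0.643x into the first: x(1 - 1.17·0.643) = 271 - 1.17·198.
So x* = 39.3/0.248 = 159, and then y* = 198 - 0.643·159 = 95.9.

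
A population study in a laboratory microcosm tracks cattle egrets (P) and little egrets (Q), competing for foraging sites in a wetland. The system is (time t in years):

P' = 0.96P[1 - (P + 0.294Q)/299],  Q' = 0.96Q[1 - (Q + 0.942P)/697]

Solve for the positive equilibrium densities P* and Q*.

P* ≈ 130, Q* ≈ 574

Setting both brackets to zero gives the nullclines P + 0.294Q = 299 and 0.942P + Q = 697.
Substituting Q = 697 - 0.942P into the first: P(1 - 0.294·0.942) = 299 - 0.294·697.
So P* = 94.1/0.723 = 130, and then Q* = 697 - 0.942·130 = 574.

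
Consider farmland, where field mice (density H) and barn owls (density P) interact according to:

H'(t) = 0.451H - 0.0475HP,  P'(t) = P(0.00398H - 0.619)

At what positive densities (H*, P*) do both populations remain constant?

Set dP/dt = 0 with P > 0: 0.00398H - 0.619 = 0, so H* = 0.619/0.00398 = 156.
Set dH/dt = 0 with H > 0: 0.451 - 0.0475P = 0, so P* = 0.451/0.0475 = 9.49.

H* ≈ 156, P* ≈ 9.49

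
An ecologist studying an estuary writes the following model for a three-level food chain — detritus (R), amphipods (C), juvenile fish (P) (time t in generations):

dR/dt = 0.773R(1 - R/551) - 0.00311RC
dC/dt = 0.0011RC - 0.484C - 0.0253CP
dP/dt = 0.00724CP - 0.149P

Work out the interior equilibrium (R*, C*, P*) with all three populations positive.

R* ≈ 505, C* ≈ 20.6, P* ≈ 2.84

From dP/dt = 0: 0.00724C* = 0.149, so C* = 20.6.
From dR/dt = 0: 0.773(1 - R*/551) = 0.00311·20.6, giving R* = 551·(1 - 0.0828) = 505.
From dC/dt = 0: 0.0011·505 - 0.484 = 0.0253P*, so P* = 0.0719/0.0253 = 2.84.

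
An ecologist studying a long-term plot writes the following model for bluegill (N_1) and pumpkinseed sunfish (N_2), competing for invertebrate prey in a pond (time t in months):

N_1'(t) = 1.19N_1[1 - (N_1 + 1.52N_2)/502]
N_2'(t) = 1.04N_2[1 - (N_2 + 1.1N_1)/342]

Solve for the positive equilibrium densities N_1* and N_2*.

Setting both brackets to zero gives the nullclines N_1 + 1.52N_2 = 502 and 1.1N_1 + N_2 = 342.
Substituting N_2 = 342 - 1.1N_1 into the first: N_1(1 - 1.52·1.1) = 502 - 1.52·342.
So N_1* = -17.8/-0.672 = 26.5, and then N_2* = 342 - 1.1·26.5 = 313.

N_1* ≈ 26.5, N_2* ≈ 313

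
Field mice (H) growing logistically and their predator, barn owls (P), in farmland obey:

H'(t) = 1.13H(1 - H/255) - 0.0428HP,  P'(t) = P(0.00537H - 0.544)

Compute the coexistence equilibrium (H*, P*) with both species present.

From dP/dt = 0 with P > 0: 0.00537H* = 0.544, so H* = 101.
Substitute into dH/dt = 0: 1.13(1 - 101/255) = 0.0428P*.
The bracket is 0.603, giving P* = 0.681/0.0428 = 15.9.

H* ≈ 101, P* ≈ 15.9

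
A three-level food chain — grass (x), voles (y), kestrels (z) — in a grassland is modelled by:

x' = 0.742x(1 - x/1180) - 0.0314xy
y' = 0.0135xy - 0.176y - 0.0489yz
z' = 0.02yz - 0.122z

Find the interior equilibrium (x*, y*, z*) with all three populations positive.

x* ≈ 875, y* ≈ 6.1, z* ≈ 238

From dz/dt = 0: 0.02y* = 0.122, so y* = 6.1.
From dx/dt = 0: 0.742(1 - x*/1180) = 0.0314·6.1, giving x* = 1180·(1 - 0.258) = 875.
From dy/dt = 0: 0.0135·875 - 0.176 = 0.0489z*, so z* = 11.6/0.0489 = 238.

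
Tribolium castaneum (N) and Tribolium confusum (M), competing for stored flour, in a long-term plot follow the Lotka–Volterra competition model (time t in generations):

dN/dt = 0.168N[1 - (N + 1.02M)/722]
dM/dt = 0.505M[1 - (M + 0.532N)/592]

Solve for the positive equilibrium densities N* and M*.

N* ≈ 258, M* ≈ 455

Setting both brackets to zero gives the nullclines N + 1.02M = 722 and 0.532N + M = 592.
Substituting M = 592 - 0.532N into the first: N(1 - 1.02·0.532) = 722 - 1.02·592.
So N* = 118/0.457 = 258, and then M* = 592 - 0.532·258 = 455.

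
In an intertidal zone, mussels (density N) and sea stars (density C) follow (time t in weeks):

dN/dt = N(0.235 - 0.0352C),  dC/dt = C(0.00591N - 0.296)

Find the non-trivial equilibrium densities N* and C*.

N* ≈ 50.1, C* ≈ 6.68

Set dC/dt = 0 with C > 0: 0.00591N - 0.296 = 0, so N* = 0.296/0.00591 = 50.1.
Set dN/dt = 0 with N > 0: 0.235 - 0.0352C = 0, so C* = 0.235/0.0352 = 6.68.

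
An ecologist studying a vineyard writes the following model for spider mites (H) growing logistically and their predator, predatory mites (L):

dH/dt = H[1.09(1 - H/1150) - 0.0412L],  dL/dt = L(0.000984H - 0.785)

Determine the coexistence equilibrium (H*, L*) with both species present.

H* ≈ 798, L* ≈ 8.1

From dL/dt = 0 with L > 0: 0.000984H* = 0.785, so H* = 798.
Substitute into dH/dt = 0: 1.09(1 - 798/1150) = 0.0412L*.
The bracket is 0.306, giving L* = 0.334/0.0412 = 8.1.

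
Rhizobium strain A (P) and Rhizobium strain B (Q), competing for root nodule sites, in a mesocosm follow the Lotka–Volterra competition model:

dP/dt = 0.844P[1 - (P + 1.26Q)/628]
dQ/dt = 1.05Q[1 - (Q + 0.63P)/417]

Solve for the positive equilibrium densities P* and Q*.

Setting both brackets to zero gives the nullclines P + 1.26Q = 628 and 0.63P + Q = 417.
Substituting Q = 417 - 0.63P into the first: P(1 - 1.26·0.63) = 628 - 1.26·417.
So P* = 103/0.206 = 497, and then Q* = 417 - 0.63·497 = 104.

P* ≈ 497, Q* ≈ 104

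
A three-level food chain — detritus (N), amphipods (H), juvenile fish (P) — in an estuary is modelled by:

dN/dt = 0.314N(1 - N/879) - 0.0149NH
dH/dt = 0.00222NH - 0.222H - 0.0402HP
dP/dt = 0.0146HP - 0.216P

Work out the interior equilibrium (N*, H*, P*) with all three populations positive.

From dP/dt = 0: 0.0146H* = 0.216, so H* = 14.8.
From dN/dt = 0: 0.314(1 - N*/879) = 0.0149·14.8, giving N* = 879·(1 - 0.702) = 262.
From dH/dt = 0: 0.00222·262 - 0.222 = 0.0402P*, so P* = 0.359/0.0402 = 8.94.

N* ≈ 262, H* ≈ 14.8, P* ≈ 8.94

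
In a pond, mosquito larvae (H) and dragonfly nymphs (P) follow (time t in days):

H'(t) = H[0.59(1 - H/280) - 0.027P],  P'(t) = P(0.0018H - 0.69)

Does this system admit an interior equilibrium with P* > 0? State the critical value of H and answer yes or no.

Threshold H = 383; K < 383, so no, the predator goes extinct.

The predator equation gives dP/dt > 0 only when H > 0.69/0.0018 = 383.
Without the predator, H → K = 280. Since 280 < 383, the predator cannot invade.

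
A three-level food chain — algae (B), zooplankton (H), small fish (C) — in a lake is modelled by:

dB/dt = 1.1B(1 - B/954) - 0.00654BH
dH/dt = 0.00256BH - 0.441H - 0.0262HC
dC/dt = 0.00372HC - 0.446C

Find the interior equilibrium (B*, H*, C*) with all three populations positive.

B* ≈ 274, H* ≈ 120, C* ≈ 9.94

From dC/dt = 0: 0.00372H* = 0.446, so H* = 120.
From dB/dt = 0: 1.1(1 - B*/954) = 0.00654·120, giving B* = 954·(1 - 0.713) = 274.
From dH/dt = 0: 0.00256·274 - 0.441 = 0.0262C*, so C* = 0.26/0.0262 = 9.94.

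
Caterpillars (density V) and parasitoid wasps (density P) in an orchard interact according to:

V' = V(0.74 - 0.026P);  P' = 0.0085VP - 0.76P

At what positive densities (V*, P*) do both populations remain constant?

Set dP/dt = 0 with P > 0: 0.0085V - 0.76 = 0, so V* = 0.76/0.0085 = 89.4.
Set dV/dt = 0 with V > 0: 0.74 - 0.026P = 0, so P* = 0.74/0.026 = 28.5.

V* ≈ 89.4, P* ≈ 28.5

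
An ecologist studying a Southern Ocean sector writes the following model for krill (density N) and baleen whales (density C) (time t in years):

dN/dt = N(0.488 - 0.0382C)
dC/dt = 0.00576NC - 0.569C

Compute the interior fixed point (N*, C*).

Set dC/dt = 0 with C > 0: 0.00576N - 0.569 = 0, so N* = 0.569/0.00576 = 98.8.
Set dN/dt = 0 with N > 0: 0.488 - 0.0382C = 0, so C* = 0.488/0.0382 = 12.8.

N* ≈ 98.8, C* ≈ 12.8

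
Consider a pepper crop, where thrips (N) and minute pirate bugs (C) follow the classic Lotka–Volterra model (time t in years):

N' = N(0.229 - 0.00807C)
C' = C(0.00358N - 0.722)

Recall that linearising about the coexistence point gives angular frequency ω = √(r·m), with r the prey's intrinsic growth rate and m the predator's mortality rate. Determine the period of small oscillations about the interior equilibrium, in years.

Here r = 0.229 and m = 0.722, so r·m = 0.165.
ω = √0.165 = 0.407 per year, hence T = 2π/ω ≈ 15.5 years.

T ≈ 15.5 years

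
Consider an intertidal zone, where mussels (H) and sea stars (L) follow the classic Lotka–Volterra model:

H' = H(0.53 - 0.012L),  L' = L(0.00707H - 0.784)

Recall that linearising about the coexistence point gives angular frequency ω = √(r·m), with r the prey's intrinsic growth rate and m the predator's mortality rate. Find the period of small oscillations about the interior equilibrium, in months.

Here r = 0.53 and m = 0.784, so r·m = 0.416.
ω = √0.416 = 0.645 per month, hence T = 2π/ω ≈ 9.75 months.

T ≈ 9.75 months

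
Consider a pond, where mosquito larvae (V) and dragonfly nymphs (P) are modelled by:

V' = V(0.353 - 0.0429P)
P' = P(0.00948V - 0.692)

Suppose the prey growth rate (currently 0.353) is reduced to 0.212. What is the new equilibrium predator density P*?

At the interior fixed point, setting dV/dt = 0 with V > 0 fixes P* = (prey growth rate)/(VP coefficient) — independent of the other coefficients.
With the change, P* = 0.212/0.0429 = 4.94; it falls from 8.23.

P* ≈ 4.94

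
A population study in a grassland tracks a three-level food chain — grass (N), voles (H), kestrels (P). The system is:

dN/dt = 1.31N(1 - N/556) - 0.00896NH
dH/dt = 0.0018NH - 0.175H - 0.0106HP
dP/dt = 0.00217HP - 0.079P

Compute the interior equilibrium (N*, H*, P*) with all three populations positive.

N* ≈ 418, H* ≈ 36.4, P* ≈ 54.4

From dP/dt = 0: 0.00217H* = 0.079, so H* = 36.4.
From dN/dt = 0: 1.31(1 - N*/556) = 0.00896·36.4, giving N* = 556·(1 - 0.249) = 418.
From dH/dt = 0: 0.0018·418 - 0.175 = 0.0106P*, so P* = 0.577/0.0106 = 54.4.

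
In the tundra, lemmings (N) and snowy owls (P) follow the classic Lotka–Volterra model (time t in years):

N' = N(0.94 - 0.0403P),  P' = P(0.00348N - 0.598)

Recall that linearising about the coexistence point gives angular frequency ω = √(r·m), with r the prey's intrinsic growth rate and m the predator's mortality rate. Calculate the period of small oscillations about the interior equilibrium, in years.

T ≈ 8.38 years

Here r = 0.94 and m = 0.598, so r·m = 0.562.
ω = √0.562 = 0.75 per year, hence T = 2π/ω ≈ 8.38 years.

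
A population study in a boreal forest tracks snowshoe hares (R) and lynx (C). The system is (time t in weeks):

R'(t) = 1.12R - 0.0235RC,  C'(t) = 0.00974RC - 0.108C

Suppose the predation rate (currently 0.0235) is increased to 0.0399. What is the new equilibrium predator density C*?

At the interior fixed point, setting dR/dt = 0 with R > 0 fixes C* = (prey growth rate)/(RC coefficient) — independent of the other coefficients.
With the change, C* = 1.12/0.0399 = 28.1; it falls from 47.7.

C* ≈ 28.1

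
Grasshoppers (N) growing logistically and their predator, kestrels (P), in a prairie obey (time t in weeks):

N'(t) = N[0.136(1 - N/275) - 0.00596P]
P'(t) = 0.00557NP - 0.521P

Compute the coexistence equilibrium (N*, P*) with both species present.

N* ≈ 93.5, P* ≈ 15.1

From dP/dt = 0 with P > 0: 0.00557N* = 0.521, so N* = 93.5.
Substitute into dN/dt = 0: 0.136(1 - 93.5/275) = 0.00596P*.
The bracket is 0.66, giving P* = 0.0897/0.00596 = 15.1.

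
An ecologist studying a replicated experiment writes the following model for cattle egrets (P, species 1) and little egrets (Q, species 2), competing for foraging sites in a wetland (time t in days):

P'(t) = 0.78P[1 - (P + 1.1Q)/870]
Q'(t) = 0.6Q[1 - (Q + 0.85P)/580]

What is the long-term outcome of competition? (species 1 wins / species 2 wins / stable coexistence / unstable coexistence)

species 1 excludes species 2

Compare the nullcline intercepts: K1/α12 = 870/1.1 = 791 > K2 = 580; K2/α21 = 580/0.85 = 682 < K1 = 870.
Since the inequalities point opposite ways, species 1 can invade but species 2 cannot.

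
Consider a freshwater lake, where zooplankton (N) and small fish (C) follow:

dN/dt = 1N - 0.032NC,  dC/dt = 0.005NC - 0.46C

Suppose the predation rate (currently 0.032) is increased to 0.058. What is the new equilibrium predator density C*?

At the interior fixed point, setting dN/dt = 0 with N > 0 fixes C* = (prey growth rate)/(NC coefficient) — independent of the other coefficients.
With the change, C* = 1/0.058 = 17.2; it falls from 31.2.

C* ≈ 17.2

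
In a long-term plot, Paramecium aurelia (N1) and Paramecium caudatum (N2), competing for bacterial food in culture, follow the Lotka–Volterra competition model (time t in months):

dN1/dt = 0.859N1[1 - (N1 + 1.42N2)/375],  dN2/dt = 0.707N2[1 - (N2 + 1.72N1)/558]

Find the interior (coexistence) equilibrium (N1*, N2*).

Setting both brackets to zero gives the nullclines N1 + 1.42N2 = 375 and 1.72N1 + N2 = 558.
Substituting N2 = 558 - 1.72N1 into the first: N1(1 - 1.42·1.72) = 375 - 1.42·558.
So N1* = -417/-1.44 = 289, and then N2* = 558 - 1.72·289 = 60.3.

N1* ≈ 289, N2* ≈ 60.3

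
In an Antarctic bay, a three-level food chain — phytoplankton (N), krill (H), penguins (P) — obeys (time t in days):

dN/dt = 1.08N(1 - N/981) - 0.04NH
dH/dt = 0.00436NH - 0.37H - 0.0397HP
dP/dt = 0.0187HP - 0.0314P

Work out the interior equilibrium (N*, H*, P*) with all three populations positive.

From dP/dt = 0: 0.0187H* = 0.0314, so H* = 1.68.
From dN/dt = 0: 1.08(1 - N*/981) = 0.04·1.68, giving N* = 981·(1 - 0.0622) = 920.
From dH/dt = 0: 0.00436·920 - 0.37 = 0.0397P*, so P* = 3.64/0.0397 = 91.7.

N* ≈ 920, H* ≈ 1.68, P* ≈ 91.7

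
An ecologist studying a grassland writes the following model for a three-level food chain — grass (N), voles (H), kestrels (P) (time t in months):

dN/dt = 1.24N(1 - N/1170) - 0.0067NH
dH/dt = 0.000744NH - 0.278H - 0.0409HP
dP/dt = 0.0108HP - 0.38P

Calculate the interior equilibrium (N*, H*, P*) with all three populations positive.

From dP/dt = 0: 0.0108H* = 0.38, so H* = 35.2.
From dN/dt = 0: 1.24(1 - N*/1170) = 0.0067·35.2, giving N* = 1170·(1 - 0.19) = 948.
From dH/dt = 0: 0.000744·948 - 0.278 = 0.0409P*, so P* = 0.427/0.0409 = 10.4.

N* ≈ 948, H* ≈ 35.2, P* ≈ 10.4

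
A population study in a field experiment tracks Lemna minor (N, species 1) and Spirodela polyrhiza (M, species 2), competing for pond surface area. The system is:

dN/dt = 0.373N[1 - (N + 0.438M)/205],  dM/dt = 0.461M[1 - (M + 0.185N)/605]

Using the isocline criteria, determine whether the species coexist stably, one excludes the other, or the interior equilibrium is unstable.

Compare the nullcline intercepts: K1/α12 = 205/0.438 = 468 < K2 = 605; K2/α21 = 605/0.185 = 3270 > K1 = 205.
Since the inequalities point opposite ways, species 2 can invade but species 1 cannot.

species 2 excludes species 1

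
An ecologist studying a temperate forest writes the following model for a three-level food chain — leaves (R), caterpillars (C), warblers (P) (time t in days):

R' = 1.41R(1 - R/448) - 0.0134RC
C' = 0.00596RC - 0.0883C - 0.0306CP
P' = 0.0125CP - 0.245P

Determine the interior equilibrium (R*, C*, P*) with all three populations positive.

R* ≈ 365, C* ≈ 19.6, P* ≈ 68.1

From dP/dt = 0: 0.0125C* = 0.245, so C* = 19.6.
From dR/dt = 0: 1.41(1 - R*/448) = 0.0134·19.6, giving R* = 448·(1 - 0.186) = 365.
From dC/dt = 0: 0.00596·365 - 0.0883 = 0.0306P*, so P* = 2.08/0.0306 = 68.1.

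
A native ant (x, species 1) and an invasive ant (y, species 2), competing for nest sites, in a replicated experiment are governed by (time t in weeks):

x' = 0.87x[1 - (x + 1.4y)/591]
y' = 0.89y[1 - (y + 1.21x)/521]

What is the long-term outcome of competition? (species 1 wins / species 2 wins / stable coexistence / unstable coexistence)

Compare the nullcline intercepts: K1/α12 = 591/1.4 = 422 < K2 = 521; K2/α21 = 521/1.21 = 431 < K1 = 591.
Since both are reversed, neither can invade when rare; the interior point is a saddle.

unstable coexistence (outcome depends on initial conditions)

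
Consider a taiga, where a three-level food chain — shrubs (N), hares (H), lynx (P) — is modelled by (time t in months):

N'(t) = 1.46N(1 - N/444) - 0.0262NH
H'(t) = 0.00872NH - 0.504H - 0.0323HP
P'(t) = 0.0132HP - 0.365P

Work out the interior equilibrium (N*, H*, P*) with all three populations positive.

N* ≈ 224, H* ≈ 27.7, P* ≈ 44.8

From dP/dt = 0: 0.0132H* = 0.365, so H* = 27.7.
From dN/dt = 0: 1.46(1 - N*/444) = 0.0262·27.7, giving N* = 444·(1 - 0.496) = 224.
From dH/dt = 0: 0.00872·224 - 0.504 = 0.0323P*, so P* = 1.45/0.0323 = 44.8.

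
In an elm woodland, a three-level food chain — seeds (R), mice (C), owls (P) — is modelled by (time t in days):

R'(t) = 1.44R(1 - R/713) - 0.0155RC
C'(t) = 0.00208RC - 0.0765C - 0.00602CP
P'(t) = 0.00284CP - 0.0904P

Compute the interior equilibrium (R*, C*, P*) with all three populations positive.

From dP/dt = 0: 0.00284C* = 0.0904, so C* = 31.8.
From dR/dt = 0: 1.44(1 - R*/713) = 0.0155·31.8, giving R* = 713·(1 - 0.343) = 469.
From dC/dt = 0: 0.00208·469 - 0.0765 = 0.00602P*, so P* = 0.898/0.00602 = 149.

R* ≈ 469, C* ≈ 31.8, P* ≈ 149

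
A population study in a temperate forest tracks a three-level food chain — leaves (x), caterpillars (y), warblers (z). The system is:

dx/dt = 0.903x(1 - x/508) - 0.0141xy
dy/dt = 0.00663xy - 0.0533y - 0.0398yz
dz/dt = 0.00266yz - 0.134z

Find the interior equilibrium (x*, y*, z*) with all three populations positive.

x* ≈ 108, y* ≈ 50.4, z* ≈ 16.7

From dz/dt = 0: 0.00266y* = 0.134, so y* = 50.4.
From dx/dt = 0: 0.903(1 - x*/508) = 0.0141·50.4, giving x* = 508·(1 - 0.787) = 108.
From dy/dt = 0: 0.00663·108 - 0.0533 = 0.0398z*, so z* = 0.665/0.0398 = 16.7.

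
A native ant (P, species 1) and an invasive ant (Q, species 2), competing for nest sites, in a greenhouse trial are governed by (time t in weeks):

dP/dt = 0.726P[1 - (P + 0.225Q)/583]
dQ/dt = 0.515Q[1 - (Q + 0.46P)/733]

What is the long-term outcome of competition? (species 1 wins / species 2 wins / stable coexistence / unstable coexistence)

stable coexistence

Compare the nullcline intercepts: K1/α12 = 583/0.225 = 2590 > K2 = 733; K2/α21 = 733/0.46 = 1590 > K1 = 583.
Since both inequalities hold, each species can invade when rare, so the interior equilibrium is stable.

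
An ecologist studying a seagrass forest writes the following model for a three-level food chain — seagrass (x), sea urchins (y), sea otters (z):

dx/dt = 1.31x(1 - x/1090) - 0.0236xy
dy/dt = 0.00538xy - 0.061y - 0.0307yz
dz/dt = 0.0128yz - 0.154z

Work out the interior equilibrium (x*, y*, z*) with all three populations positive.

x* ≈ 854, y* ≈ 12, z* ≈ 148

From dz/dt = 0: 0.0128y* = 0.154, so y* = 12.
From dx/dt = 0: 1.31(1 - x*/1090) = 0.0236·12, giving x* = 1090·(1 - 0.217) = 854.
From dy/dt = 0: 0.00538·854 - 0.061 = 0.0307z*, so z* = 4.53/0.0307 = 148.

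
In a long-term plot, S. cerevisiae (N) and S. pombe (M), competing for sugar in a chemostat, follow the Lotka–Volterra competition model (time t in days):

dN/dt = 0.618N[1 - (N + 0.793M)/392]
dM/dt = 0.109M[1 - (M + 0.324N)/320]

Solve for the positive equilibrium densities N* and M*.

N* ≈ 186, M* ≈ 260

Setting both brackets to zero gives the nullclines N + 0.793M = 392 and 0.324N + M = 320.
Substituting M = 320 - 0.324N into the first: N(1 - 0.793·0.324) = 392 - 0.793·320.
So N* = 138/0.743 = 186, and then M* = 320 - 0.324·186 = 260.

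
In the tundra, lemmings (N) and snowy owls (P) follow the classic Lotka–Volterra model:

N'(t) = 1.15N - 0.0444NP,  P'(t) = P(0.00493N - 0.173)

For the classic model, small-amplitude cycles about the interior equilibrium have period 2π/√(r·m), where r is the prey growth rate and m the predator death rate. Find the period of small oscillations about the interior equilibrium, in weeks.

T ≈ 14.1 weeks

Here r = 1.15 and m = 0.173, so r·m = 0.199.
ω = √0.199 = 0.446 per week, hence T = 2π/ω ≈ 14.1 weeks.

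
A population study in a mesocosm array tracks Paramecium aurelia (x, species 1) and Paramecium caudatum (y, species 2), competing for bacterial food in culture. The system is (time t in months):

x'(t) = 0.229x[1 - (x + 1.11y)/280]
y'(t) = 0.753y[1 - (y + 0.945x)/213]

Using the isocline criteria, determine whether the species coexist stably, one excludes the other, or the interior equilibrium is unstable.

Compare the nullcline intercepts: K1/α12 = 280/1.11 = 252 > K2 = 213; K2/α21 = 213/0.945 = 225 < K1 = 280.
Since the inequalities point opposite ways, species 1 can invade but species 2 cannot.

species 1 excludes species 2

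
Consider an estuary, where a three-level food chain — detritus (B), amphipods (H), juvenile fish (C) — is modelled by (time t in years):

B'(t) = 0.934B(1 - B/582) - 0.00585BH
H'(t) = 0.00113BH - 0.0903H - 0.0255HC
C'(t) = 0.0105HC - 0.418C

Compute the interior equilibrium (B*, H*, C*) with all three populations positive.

From dC/dt = 0: 0.0105H* = 0.418, so H* = 39.8.
From dB/dt = 0: 0.934(1 - B*/582) = 0.00585·39.8, giving B* = 582·(1 - 0.249) = 437.
From dH/dt = 0: 0.00113·437 - 0.0903 = 0.0255C*, so C* = 0.403/0.0255 = 15.8.

B* ≈ 437, H* ≈ 39.8, C* ≈ 15.8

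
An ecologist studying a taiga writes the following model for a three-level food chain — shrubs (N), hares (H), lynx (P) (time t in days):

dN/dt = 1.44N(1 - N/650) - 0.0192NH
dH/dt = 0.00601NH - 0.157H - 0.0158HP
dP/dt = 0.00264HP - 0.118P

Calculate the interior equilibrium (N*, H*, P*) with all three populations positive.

N* ≈ 263, H* ≈ 44.7, P* ≈ 90

From dP/dt = 0: 0.00264H* = 0.118, so H* = 44.7.
From dN/dt = 0: 1.44(1 - N*/650) = 0.0192·44.7, giving N* = 650·(1 - 0.596) = 263.
From dH/dt = 0: 0.00601·263 - 0.157 = 0.0158P*, so P* = 1.42/0.0158 = 90.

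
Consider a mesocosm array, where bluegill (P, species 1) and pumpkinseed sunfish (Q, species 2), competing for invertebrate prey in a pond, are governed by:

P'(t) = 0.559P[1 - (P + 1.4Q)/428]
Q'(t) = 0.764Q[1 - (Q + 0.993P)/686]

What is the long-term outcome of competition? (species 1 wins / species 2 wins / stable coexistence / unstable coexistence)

species 2 excludes species 1

Compare the nullcline intercepts: K1/α12 = 428/1.4 = 306 < K2 = 686; K2/α21 = 686/0.993 = 691 > K1 = 428.
Since the inequalities point opposite ways, species 2 can invade but species 1 cannot.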